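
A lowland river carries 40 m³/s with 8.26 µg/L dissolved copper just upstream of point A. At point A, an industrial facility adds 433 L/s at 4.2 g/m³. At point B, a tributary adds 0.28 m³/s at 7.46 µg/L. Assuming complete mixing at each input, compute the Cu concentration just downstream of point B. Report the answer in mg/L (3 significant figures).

0.0528 mg/L

8.26 µg/L = 0.00826 mg/L.
433 L/s = 0.433 m³/s.
After input A: C = (40·0.00826 + 0.433·4.2) / 40.43 = 0.05315 mg/L.
7.46 µg/L = 0.00746 mg/L.
After input B: C = (40.43·0.05315 + 0.28·0.00746) / 40.71 = 0.05284 mg/L.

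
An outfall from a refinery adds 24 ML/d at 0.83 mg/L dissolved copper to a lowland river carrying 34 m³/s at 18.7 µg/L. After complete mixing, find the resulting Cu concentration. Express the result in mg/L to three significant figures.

24 ML/d = 0.2778 m³/s.
18.7 µg/L = 0.0187 mg/L.
Conservation of mass across the mixing zone: C = (0.2778·0.83 + 34·0.0187) / (0.2778 + 34) = 0.8664/34.28 = 0.02527 mg/L.

0.0253 mg/L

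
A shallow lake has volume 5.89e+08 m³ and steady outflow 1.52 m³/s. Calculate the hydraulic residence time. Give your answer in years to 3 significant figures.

12.3 yr

Q = 1.52 m³/s × 3.156e+07 s/yr = 4.797e+07 m³/yr.
Hydraulic residence time τ = V/Q = 5.89e+08/4.797e+07 = 12.28 yr.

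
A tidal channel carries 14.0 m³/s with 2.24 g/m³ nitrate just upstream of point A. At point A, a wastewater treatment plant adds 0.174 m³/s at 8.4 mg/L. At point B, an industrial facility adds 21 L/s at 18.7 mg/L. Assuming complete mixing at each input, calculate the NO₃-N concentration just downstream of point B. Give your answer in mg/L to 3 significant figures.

2.34 mg/L

After input A: C = (14·2.24 + 0.174·8.4) / 14.17 = 2.316 mg/L.
21 L/s = 0.021 m³/s.
After input B: C = (14.17·2.316 + 0.021·18.7) / 14.2 = 2.34 mg/L.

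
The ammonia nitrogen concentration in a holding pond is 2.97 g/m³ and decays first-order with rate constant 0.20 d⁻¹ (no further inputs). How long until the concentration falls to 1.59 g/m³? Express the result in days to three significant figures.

3.12 d

t = ln(C₀/C)/k = ln(2.97/1.59)/0.20 = 0.6248/0.20 = 3.124 d.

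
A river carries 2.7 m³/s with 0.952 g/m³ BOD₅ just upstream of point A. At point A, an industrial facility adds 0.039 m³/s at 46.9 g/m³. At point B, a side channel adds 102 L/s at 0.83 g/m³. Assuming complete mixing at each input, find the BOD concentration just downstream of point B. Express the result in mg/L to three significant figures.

After input A: C = (2.7·0.952 + 0.039·46.9) / 2.739 = 1.606 mg/L.
102 L/s = 0.102 m³/s.
After input B: C = (2.739·1.606 + 0.102·0.83) / 2.841 = 1.578 mg/L.

1.58 mg/L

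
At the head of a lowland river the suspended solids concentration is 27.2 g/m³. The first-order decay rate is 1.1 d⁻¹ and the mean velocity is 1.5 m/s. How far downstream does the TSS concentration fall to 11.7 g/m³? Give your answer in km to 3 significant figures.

From C = C₀·e^(−kt), t = ln(C₀/C)/k = ln(27.2/11.7)/1.1 = 0.8436/1.1 = 0.7669 d.
Distance = v·t = 1.5 m/s × 6.626e+04 s = 9.939e+04 m = 99.39 km.

99.4 km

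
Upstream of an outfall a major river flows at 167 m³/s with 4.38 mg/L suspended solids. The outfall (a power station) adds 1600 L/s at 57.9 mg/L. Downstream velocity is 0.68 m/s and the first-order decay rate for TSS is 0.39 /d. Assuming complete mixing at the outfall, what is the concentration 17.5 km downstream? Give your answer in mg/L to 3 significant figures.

4.35 mg/L

1600 L/s = 1.6 m³/s.
After complete mixing, C₀ = (1.6·57.9 + 167·4.38) / 168.6 = 4.888 mg/L.
Travel time t = 1.75e+04 m / 0.68 m/s = 2.574e+04 s = 0.2979 d.
C = 4.888·exp(−0.39·0.2979) = 4.888·0.8903 = 4.352 mg/L.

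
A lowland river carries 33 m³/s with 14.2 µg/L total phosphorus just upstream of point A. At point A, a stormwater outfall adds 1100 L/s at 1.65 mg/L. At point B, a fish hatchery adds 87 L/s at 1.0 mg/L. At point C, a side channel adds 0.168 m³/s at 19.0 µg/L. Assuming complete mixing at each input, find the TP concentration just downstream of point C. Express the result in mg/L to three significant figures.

0.0691 mg/L

14.2 µg/L = 0.0142 mg/L.
1100 L/s = 1.1 m³/s.
After input A: C = (33·0.0142 + 1.1·1.65) / 34.1 = 0.06697 mg/L.
87 L/s = 0.087 m³/s.
After input B: C = (34.1·0.06697 + 0.087·1) / 34.19 = 0.06934 mg/L.
19.0 µg/L = 0.019 mg/L.
After input C: C = (34.19·0.06934 + 0.168·0.019) / 34.36 = 0.0691 mg/L.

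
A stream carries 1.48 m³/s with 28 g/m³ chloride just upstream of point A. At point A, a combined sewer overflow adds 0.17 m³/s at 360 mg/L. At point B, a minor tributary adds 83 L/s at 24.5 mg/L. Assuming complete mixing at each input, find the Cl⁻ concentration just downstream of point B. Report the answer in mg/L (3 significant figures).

After input A: C = (1.48·28 + 0.17·360) / 1.65 = 62.21 mg/L.
83 L/s = 0.083 m³/s.
After input B: C = (1.65·62.21 + 0.083·24.5) / 1.733 = 60.4 mg/L.

60.4 mg/L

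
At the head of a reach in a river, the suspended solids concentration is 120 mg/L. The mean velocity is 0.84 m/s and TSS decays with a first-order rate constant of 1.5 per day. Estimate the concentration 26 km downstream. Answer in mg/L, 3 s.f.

Travel time t = 26 km / 0.84 m/s = 2.6e+04/0.84 = 3.095e+04 s = 0.3582 d.
First-order decay: C = 120·exp(−1.5·0.3582) = 120·0.5843 = 70.11 mg/L.

70.1 mg/L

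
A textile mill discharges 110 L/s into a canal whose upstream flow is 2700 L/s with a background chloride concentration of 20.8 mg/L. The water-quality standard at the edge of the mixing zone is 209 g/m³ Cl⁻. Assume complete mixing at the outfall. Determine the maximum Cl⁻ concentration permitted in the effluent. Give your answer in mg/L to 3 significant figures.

4830 mg/L

110 L/s = 0.11 m³/s.
2700 L/s = 2.7 m³/s.
Mass balance: 209·2.81 = 0.11·Cₑ + 2.7·20.8.
Cₑ = (587.3 − 56.16) / 0.11 = 4828 mg/L.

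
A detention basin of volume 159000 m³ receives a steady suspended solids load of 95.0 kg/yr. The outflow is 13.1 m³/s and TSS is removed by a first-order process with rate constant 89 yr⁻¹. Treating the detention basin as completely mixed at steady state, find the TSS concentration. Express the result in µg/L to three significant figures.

0.222 µg/L

Outflow Q = 13.1 m³/s × 3.156e+07 s/yr = 4.134e+08 m³/yr.
Steady-state CSTR mass balance: W = Q·C + k·V·C, so C = W/(Q + kV).
Q + kV = 4.134e+08 + 89·159000 = 4.276e+08 m³/yr.
C = 95.0/4.276e+08 = 2.222e-07 kg/m³ = 0.0002222 mg/L = 0.2222 µg/L.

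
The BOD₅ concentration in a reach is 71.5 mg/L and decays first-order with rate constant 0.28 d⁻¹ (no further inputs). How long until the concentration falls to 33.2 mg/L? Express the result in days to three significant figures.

t = ln(C₀/C)/k = ln(71.5/33.2)/0.28 = 0.7671/0.28 = 2.74 d.

2.74 d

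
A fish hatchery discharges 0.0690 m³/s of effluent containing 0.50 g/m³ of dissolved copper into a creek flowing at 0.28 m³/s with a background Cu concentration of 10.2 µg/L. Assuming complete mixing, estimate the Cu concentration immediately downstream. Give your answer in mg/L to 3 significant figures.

10.2 µg/L = 0.0102 mg/L.
Conservation of mass across the mixing zone: C = (0.069·0.5 + 0.28·0.0102) / (0.069 + 0.28) = 0.03736/0.349 = 0.107 mg/L.

0.107 mg/L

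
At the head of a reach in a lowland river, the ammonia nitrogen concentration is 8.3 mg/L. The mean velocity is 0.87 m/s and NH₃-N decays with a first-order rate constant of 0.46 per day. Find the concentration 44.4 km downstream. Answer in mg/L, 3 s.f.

Travel time t = 44.4 km / 0.87 m/s = 4.44e+04/0.87 = 5.103e+04 s = 0.5907 d.
First-order decay: C = 8.3·exp(−0.46·0.5907) = 8.3·0.7621 = 6.325 mg/L.

6.33 mg/L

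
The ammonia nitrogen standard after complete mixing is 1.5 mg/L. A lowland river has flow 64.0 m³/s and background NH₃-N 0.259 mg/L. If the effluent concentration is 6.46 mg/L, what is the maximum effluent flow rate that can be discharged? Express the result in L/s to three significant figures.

16000 L/s

Mass balance at complete mixing: C_std·(Q_w + Q_r) = Q_w·C_e + Q_r·C_b.
Rearranging, Q_w = Q_r·(C_std − C_b)/(C_e − C_std) = 64.0·(1.5 − 0.259) / (6.46 − 1.5) = 16.01 m³/s.
= 1.601e+04 L/s.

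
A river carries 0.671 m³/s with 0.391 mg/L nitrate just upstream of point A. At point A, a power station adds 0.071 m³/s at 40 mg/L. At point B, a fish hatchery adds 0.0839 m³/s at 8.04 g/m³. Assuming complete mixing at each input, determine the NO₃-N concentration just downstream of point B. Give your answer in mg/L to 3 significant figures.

4.57 mg/L

After input A: C = (0.671·0.391 + 0.071·40) / 0.742 = 4.181 mg/L.
After input B: C = (0.742·4.181 + 0.0839·8.04) / 0.8259 = 4.573 mg/L.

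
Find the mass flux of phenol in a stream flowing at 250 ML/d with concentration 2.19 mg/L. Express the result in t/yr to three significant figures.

200 t/yr

250 ML/d = 2.894 m³/s.
Mass flux = Q·C = 2.894 m³/s × 2.19 g/m³ = 6.337 g/s.
= 6.337 g/s × 31.56 = 200 t/yr.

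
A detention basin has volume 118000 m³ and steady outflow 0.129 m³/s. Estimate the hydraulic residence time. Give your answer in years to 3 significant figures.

Q = 0.129 m³/s × 3.156e+07 s/yr = 4.071e+06 m³/yr.
Hydraulic residence time τ = V/Q = 118000/4.071e+06 = 0.02899 yr.

0.0290 yr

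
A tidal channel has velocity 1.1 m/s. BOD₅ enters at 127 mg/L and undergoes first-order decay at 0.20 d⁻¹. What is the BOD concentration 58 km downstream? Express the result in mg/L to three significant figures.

112 mg/L

Travel time t = 58 km / 1.1 m/s = 5.8e+04/1.1 = 5.273e+04 s = 0.6103 d.
First-order decay: C = 127·exp(−0.20·0.6103) = 127·0.8851 = 112.4 mg/L.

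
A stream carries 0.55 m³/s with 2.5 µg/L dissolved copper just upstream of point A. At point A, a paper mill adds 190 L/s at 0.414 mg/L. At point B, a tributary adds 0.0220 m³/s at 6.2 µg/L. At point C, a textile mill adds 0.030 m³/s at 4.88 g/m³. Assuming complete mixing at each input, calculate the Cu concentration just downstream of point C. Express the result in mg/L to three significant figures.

2.5 µg/L = 0.0025 mg/L.
190 L/s = 0.19 m³/s.
After input A: C = (0.55·0.0025 + 0.19·0.414) / 0.74 = 0.1082 mg/L.
6.2 µg/L = 0.0062 mg/L.
After input B: C = (0.74·0.1082 + 0.022·0.0062) / 0.762 = 0.1052 mg/L.
After input C: C = (0.762·0.1052 + 0.03·4.88) / 0.792 = 0.2861 mg/L.

0.286 mg/L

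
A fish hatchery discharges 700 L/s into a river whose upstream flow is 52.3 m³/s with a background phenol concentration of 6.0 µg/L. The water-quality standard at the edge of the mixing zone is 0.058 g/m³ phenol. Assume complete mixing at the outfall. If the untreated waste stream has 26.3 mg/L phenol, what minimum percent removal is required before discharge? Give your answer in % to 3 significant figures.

85.0 %

700 L/s = 0.7 m³/s.
6.0 µg/L = 0.006 mg/L.
Mass balance: 0.058·53 = 0.7·Cₑ + 52.3·0.006.
Cₑ = (3.074 − 0.3138) / 0.7 = 3.943 mg/L.
Required removal = 1 − 3.943/26.3 = 85.01 %.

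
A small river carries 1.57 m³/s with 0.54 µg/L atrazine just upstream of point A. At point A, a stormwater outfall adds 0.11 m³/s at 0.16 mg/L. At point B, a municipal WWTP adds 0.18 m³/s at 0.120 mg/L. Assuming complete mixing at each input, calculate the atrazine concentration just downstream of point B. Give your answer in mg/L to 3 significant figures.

0.0215 mg/L

0.54 µg/L = 0.00054 mg/L.
After input A: C = (1.57·0.00054 + 0.11·0.16) / 1.68 = 0.01098 mg/L.
After input B: C = (1.68·0.01098 + 0.18·0.12) / 1.86 = 0.02153 mg/L.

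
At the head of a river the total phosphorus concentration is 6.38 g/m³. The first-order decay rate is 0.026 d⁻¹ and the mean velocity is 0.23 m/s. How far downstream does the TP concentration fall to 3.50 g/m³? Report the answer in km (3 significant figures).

From C = C₀·e^(−kt), t = ln(C₀/C)/k = ln(6.38/3.50)/0.026 = 0.6004/0.026 = 23.09 d.
Distance = v·t = 0.23 m/s × 1.995e+06 s = 4.589e+05 m = 458.9 km.

459 km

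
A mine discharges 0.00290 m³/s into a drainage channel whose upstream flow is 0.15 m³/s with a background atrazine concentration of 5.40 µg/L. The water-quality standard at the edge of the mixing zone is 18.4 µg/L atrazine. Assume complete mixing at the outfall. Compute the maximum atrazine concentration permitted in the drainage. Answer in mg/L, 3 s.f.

5.40 µg/L = 0.0054 mg/L.
18.4 µg/L = 0.0184 mg/L.
Mass balance: 0.0184·0.1529 = 0.0029·Cₑ + 0.15·0.0054.
Cₑ = (0.002813 − 0.00081) / 0.0029 = 0.6908 mg/L.

0.691 mg/L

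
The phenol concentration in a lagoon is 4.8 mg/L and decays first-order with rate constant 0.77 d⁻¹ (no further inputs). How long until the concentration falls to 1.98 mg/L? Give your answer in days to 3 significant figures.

1.15 d

t = ln(C₀/C)/k = ln(4.8/1.98)/0.77 = 0.8855/0.77 = 1.15 d.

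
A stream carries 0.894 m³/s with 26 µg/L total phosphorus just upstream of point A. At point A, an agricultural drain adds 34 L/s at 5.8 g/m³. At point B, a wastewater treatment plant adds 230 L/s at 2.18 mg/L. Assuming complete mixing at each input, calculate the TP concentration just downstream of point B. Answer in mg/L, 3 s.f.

0.623 mg/L

26 µg/L = 0.026 mg/L.
34 L/s = 0.034 m³/s.
After input A: C = (0.894·0.026 + 0.034·5.8) / 0.928 = 0.2375 mg/L.
230 L/s = 0.23 m³/s.
After input B: C = (0.928·0.2375 + 0.23·2.18) / 1.158 = 0.6234 mg/L.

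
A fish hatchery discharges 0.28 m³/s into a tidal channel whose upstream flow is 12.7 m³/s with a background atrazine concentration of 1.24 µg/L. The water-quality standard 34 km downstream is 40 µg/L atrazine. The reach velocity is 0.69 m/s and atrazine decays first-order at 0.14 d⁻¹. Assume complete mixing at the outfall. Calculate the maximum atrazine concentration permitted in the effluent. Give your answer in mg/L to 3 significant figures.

1.95 mg/L

1.24 µg/L = 0.00124 mg/L.
40 µg/L = 0.04 mg/L.
Travel time to the compliance point: t = 3.4e+04/0.69 = 4.928e+04 s = 0.5703 d; decay factor exp(−0.14·0.5703) = 0.9233.
So the concentration just after mixing may be at most 0.04/0.9233 = 0.04332 mg/L.
Mass balance: 0.04332·12.98 = 0.28·Cₑ + 12.7·0.00124.
Cₑ = (0.5624 − 0.01575) / 0.28 = 1.952 mg/L.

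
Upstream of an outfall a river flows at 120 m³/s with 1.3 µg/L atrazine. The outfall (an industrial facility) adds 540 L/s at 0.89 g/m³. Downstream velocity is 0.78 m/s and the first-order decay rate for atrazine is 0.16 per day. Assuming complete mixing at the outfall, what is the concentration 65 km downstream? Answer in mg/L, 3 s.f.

0.00453 mg/L

540 L/s = 0.54 m³/s.
1.3 µg/L = 0.0013 mg/L.
After complete mixing, C₀ = (0.54·0.89 + 120·0.0013) / 120.5 = 0.005281 mg/L.
Travel time t = 6.5e+04 m / 0.78 m/s = 8.333e+04 s = 0.9645 d.
C = 0.005281·exp(−0.16·0.9645) = 0.005281·0.857 = 0.004526 mg/L.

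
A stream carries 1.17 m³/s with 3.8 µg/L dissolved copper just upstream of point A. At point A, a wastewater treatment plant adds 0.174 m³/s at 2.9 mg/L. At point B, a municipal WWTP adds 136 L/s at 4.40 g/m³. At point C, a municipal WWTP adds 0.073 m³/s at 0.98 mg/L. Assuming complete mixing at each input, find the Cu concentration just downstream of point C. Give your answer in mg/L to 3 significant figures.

0.759 mg/L

3.8 µg/L = 0.0038 mg/L.
After input A: C = (1.17·0.0038 + 0.174·2.9) / 1.344 = 0.3788 mg/L.
136 L/s = 0.136 m³/s.
After input B: C = (1.344·0.3788 + 0.136·4.4) / 1.48 = 0.7483 mg/L.
After input C: C = (1.48·0.7483 + 0.073·0.98) / 1.553 = 0.7592 mg/L.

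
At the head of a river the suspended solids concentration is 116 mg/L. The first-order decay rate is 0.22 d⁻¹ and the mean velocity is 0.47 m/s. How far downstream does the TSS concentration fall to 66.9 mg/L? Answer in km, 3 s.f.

From C = C₀·e^(−kt), t = ln(C₀/C)/k = ln(116/66.9)/0.22 = 0.5504/0.22 = 2.502 d.
Distance = v·t = 0.47 m/s × 2.162e+05 s = 1.016e+05 m = 101.6 km.

102 km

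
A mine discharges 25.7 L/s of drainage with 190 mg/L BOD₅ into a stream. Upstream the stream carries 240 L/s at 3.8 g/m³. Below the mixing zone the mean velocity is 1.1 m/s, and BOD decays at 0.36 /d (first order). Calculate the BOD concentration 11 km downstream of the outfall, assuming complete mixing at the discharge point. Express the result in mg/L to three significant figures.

20.9 mg/L

25.7 L/s = 0.0257 m³/s.
240 L/s = 0.24 m³/s.
After complete mixing, C₀ = (0.0257·190 + 0.24·3.8) / 0.2657 = 21.81 mg/L.
Travel time t = 1.1e+04 m / 1.1 m/s = 1e+04 s = 0.1157 d.
C = 21.81·exp(−0.36·0.1157) = 21.81·0.9592 = 20.92 mg/L.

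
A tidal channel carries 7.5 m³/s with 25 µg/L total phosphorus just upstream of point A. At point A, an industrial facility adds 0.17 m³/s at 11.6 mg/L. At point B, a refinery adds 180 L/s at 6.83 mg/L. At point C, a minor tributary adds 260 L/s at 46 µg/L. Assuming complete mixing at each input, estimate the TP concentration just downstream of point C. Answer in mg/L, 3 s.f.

25 µg/L = 0.025 mg/L.
After input A: C = (7.5·0.025 + 0.17·11.6) / 7.67 = 0.2816 mg/L.
180 L/s = 0.18 m³/s.
After input B: C = (7.67·0.2816 + 0.18·6.83) / 7.85 = 0.4317 mg/L.
260 L/s = 0.26 m³/s.
46 µg/L = 0.046 mg/L.
After input C: C = (7.85·0.4317 + 0.26·0.046) / 8.11 = 0.4193 mg/L.

0.419 mg/L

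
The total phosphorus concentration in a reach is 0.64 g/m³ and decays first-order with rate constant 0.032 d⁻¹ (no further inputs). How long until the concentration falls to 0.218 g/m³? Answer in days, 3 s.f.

t = ln(C₀/C)/k = ln(0.64/0.218)/0.032 = 1.077/0.032 = 33.66 d.

33.7 d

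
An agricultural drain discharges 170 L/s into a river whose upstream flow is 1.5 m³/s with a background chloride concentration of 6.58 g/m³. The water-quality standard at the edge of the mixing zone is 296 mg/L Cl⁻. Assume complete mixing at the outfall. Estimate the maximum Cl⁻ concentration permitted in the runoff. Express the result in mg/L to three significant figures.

2850 mg/L

170 L/s = 0.17 m³/s.
Mass balance: 296·1.67 = 0.17·Cₑ + 1.5·6.58.
Cₑ = (494.3 − 9.87) / 0.17 = 2850 mg/L.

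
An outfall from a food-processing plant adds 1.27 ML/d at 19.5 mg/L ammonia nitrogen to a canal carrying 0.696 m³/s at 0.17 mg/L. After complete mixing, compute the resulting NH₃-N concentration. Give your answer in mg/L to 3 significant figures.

1.27 ML/d = 0.0147 m³/s.
Flow-weighted mixing gives C = (0.0147·19.5 + 0.696·0.17) / (0.0147 + 0.696) = 0.405/0.7107 = 0.5698 mg/L.

0.570 mg/L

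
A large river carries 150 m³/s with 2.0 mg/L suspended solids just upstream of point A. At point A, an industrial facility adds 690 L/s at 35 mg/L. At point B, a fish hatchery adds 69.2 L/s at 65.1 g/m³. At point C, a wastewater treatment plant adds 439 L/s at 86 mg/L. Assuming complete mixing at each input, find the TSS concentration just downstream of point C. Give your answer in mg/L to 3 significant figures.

690 L/s = 0.69 m³/s.
After input A: C = (150·2 + 0.69·35) / 150.7 = 2.151 mg/L.
69.2 L/s = 0.0692 m³/s.
After input B: C = (150.7·2.151 + 0.0692·65.1) / 150.8 = 2.18 mg/L.
439 L/s = 0.439 m³/s.
After input C: C = (150.8·2.18 + 0.439·86) / 151.2 = 2.423 mg/L.

2.42 mg/L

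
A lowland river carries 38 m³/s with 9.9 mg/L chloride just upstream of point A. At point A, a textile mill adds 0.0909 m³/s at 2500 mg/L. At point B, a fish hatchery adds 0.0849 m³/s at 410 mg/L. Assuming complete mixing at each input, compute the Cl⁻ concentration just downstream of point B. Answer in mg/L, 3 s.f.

16.7 mg/L

After input A: C = (38·9.9 + 0.0909·2500) / 38.09 = 15.84 mg/L.
After input B: C = (38.09·15.84 + 0.0849·410) / 38.18 = 16.72 mg/L.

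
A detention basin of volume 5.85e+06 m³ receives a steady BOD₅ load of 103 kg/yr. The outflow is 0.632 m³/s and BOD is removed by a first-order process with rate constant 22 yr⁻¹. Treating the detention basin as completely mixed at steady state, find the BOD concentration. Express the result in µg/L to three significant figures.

0.693 µg/L

Outflow Q = 0.632 m³/s × 3.156e+07 s/yr = 1.994e+07 m³/yr.
Steady-state CSTR mass balance: W = Q·C + k·V·C, so C = W/(Q + kV).
Q + kV = 1.994e+07 + 22·5.85e+06 = 1.486e+08 m³/yr.
C = 103/1.486e+08 = 6.929e-07 kg/m³ = 0.0006929 mg/L = 0.6929 µg/L.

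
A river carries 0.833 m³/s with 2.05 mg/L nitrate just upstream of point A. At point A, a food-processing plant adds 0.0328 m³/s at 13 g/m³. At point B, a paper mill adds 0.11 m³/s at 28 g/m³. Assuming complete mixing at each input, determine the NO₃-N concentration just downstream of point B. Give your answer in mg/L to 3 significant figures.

5.34 mg/L

After input A: C = (0.833·2.05 + 0.0328·13) / 0.8658 = 2.465 mg/L.
After input B: C = (0.8658·2.465 + 0.11·28) / 0.9758 = 5.343 mg/L.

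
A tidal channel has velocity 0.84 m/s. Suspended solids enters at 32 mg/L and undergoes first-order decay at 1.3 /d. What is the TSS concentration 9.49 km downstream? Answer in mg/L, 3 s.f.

27.0 mg/L

Travel time t = 9.49 km / 0.84 m/s = 9490/0.84 = 1.13e+04 s = 0.1308 d.
First-order decay: C = 32·exp(−1.3·0.1308) = 32·0.8437 = 27 mg/L.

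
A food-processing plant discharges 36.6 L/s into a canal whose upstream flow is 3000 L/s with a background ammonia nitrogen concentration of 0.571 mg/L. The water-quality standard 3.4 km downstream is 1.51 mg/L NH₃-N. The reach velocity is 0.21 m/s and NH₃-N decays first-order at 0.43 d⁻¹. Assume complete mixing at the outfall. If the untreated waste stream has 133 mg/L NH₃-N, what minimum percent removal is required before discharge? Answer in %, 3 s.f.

33.1 %

36.6 L/s = 0.0366 m³/s.
3000 L/s = 3 m³/s.
Travel time to the compliance point: t = 3400/0.21 = 1.619e+04 s = 0.1874 d; decay factor exp(−0.43·0.1874) = 0.9226.
So the concentration just after mixing may be at most 1.51/0.9226 = 1.637 mg/L.
Mass balance: 1.637·3.037 = 0.0366·Cₑ + 3·0.571.
Cₑ = (4.97 − 1.713) / 0.0366 = 88.99 mg/L.
Required removal = 1 − 88.99/133 = 33.09 %.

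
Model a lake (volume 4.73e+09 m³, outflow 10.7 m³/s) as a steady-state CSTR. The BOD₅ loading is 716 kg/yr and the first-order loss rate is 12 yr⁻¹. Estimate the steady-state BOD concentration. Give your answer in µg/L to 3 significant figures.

Outflow Q = 10.7 m³/s × 3.156e+07 s/yr = 3.377e+08 m³/yr.
Steady-state CSTR mass balance: W = Q·C + k·V·C, so C = W/(Q + kV).
Q + kV = 3.377e+08 + 12·4.73e+09 = 5.71e+10 m³/yr.
C = 716/5.71e+10 = 1.254e-08 kg/m³ = 1.254e-05 mg/L = 0.01254 µg/L.

0.0125 µg/L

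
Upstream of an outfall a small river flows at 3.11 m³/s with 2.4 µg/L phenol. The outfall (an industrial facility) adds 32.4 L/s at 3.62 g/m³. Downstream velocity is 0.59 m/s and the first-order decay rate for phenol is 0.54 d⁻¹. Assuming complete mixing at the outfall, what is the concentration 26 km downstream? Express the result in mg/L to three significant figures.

32.4 L/s = 0.0324 m³/s.
2.4 µg/L = 0.0024 mg/L.
After complete mixing, C₀ = (0.0324·3.62 + 3.11·0.0024) / 3.142 = 0.0397 mg/L.
Travel time t = 2.6e+04 m / 0.59 m/s = 4.407e+04 s = 0.51 d.
C = 0.0397·exp(−0.54·0.51) = 0.0397·0.7593 = 0.03014 mg/L.

0.0301 mg/L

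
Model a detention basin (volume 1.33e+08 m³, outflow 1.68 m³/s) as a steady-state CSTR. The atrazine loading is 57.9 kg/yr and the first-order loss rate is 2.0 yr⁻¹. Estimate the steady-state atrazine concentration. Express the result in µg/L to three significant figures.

0.181 µg/L

Outflow Q = 1.68 m³/s × 3.156e+07 s/yr = 5.302e+07 m³/yr.
Steady-state CSTR mass balance: W = Q·C + k·V·C, so C = W/(Q + kV).
Q + kV = 5.302e+07 + 2.0·1.33e+08 = 3.19e+08 m³/yr.
C = 57.9/3.19e+08 = 1.815e-07 kg/m³ = 0.0001815 mg/L = 0.1815 µg/L.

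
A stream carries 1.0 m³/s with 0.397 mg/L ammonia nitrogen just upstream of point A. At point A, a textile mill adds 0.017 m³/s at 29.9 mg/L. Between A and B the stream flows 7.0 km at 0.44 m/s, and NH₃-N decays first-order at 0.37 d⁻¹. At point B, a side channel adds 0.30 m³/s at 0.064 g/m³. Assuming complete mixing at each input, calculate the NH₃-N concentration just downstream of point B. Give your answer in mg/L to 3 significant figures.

0.657 mg/L

After input A: C = (1·0.397 + 0.017·29.9) / 1.017 = 0.8902 mg/L.
Over the 7.0 km reach to input B (t = 1.591e+04 s = 0.1841 d), decay gives C = 0.8902·exp(−0.37·0.1841) = 0.8315 mg/L.
After input B: C = (1.017·0.8315 + 0.3·0.064) / 1.317 = 0.6567 mg/L.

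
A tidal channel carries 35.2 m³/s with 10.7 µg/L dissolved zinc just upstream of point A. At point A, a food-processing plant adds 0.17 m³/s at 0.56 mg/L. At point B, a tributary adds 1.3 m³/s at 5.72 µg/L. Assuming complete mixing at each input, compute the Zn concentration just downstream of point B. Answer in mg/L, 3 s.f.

0.0131 mg/L

10.7 µg/L = 0.0107 mg/L.
After input A: C = (35.2·0.0107 + 0.17·0.56) / 35.37 = 0.01334 mg/L.
5.72 µg/L = 0.00572 mg/L.
After input B: C = (35.37·0.01334 + 1.3·0.00572) / 36.67 = 0.01307 mg/L.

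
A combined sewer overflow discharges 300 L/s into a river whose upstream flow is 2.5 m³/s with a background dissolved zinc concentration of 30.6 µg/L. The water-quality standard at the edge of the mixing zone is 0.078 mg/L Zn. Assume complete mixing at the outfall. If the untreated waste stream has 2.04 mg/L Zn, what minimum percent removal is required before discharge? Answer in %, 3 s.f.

300 L/s = 0.3 m³/s.
30.6 µg/L = 0.0306 mg/L.
Mass balance: 0.078·2.8 = 0.3·Cₑ + 2.5·0.0306.
Cₑ = (0.2184 − 0.0765) / 0.3 = 0.473 mg/L.
Required removal = 1 − 0.473/2.04 = 76.81 %.

76.8 %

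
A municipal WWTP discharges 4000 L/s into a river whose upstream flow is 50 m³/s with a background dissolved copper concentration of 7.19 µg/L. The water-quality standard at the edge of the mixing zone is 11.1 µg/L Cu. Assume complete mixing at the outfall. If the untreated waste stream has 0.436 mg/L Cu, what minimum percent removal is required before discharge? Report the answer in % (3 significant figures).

86.2 %

4000 L/s = 4 m³/s.
7.19 µg/L = 0.00719 mg/L.
11.1 µg/L = 0.0111 mg/L.
Mass balance: 0.0111·54 = 4·Cₑ + 50·0.00719.
Cₑ = (0.5994 − 0.3595) / 4 = 0.05998 mg/L.
Required removal = 1 − 0.05998/0.436 = 86.24 %.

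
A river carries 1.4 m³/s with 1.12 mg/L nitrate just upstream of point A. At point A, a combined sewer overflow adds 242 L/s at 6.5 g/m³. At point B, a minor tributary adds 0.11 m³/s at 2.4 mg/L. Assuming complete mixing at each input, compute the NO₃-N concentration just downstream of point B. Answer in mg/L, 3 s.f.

1.94 mg/L

242 L/s = 0.242 m³/s.
After input A: C = (1.4·1.12 + 0.242·6.5) / 1.642 = 1.913 mg/L.
After input B: C = (1.642·1.913 + 0.11·2.4) / 1.752 = 1.943 mg/L.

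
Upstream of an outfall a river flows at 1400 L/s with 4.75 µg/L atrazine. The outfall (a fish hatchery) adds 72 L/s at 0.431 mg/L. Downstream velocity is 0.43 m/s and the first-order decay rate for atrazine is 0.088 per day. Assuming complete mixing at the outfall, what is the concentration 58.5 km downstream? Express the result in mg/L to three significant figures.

0.0223 mg/L

72 L/s = 0.072 m³/s.
1400 L/s = 1.4 m³/s.
4.75 µg/L = 0.00475 mg/L.
After complete mixing, C₀ = (0.072·0.431 + 1.4·0.00475) / 1.472 = 0.0256 mg/L.
Travel time t = 5.85e+04 m / 0.43 m/s = 1.36e+05 s = 1.575 d.
C = 0.0256·exp(−0.088·1.575) = 0.0256·0.8706 = 0.02229 mg/L.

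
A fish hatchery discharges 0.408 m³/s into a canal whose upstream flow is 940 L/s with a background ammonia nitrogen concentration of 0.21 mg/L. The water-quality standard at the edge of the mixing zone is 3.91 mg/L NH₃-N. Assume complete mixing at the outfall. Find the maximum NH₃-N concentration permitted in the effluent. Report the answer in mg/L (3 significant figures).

940 L/s = 0.94 m³/s.
Mass balance: 3.91·1.348 = 0.408·Cₑ + 0.94·0.21.
Cₑ = (5.271 − 0.1974) / 0.408 = 12.43 mg/L.

12.4 mg/L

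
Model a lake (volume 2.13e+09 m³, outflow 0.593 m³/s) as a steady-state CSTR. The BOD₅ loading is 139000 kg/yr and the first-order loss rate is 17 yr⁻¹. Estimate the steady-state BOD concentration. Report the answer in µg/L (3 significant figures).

Outflow Q = 0.593 m³/s × 3.156e+07 s/yr = 1.871e+07 m³/yr.
Steady-state CSTR mass balance: W = Q·C + k·V·C, so C = W/(Q + kV).
Q + kV = 1.871e+07 + 17·2.13e+09 = 3.623e+10 m³/yr.
C = 139000/3.623e+10 = 3.837e-06 kg/m³ = 0.003837 mg/L = 3.837 µg/L.

3.84 µg/L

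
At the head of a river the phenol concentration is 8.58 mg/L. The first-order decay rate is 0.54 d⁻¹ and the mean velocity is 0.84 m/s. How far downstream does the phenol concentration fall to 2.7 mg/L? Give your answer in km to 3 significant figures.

155 km

From C = C₀·e^(−kt), t = ln(C₀/C)/k = ln(8.58/2.7)/0.54 = 1.156/0.54 = 2.141 d.
Distance = v·t = 0.84 m/s × 1.85e+05 s = 1.554e+05 m = 155.4 km.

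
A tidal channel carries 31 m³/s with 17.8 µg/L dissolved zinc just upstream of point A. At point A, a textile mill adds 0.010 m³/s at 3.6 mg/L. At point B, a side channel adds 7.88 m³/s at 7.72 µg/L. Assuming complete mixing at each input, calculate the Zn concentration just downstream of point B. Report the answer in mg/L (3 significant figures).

0.0167 mg/L

17.8 µg/L = 0.0178 mg/L.
After input A: C = (31·0.0178 + 0.01·3.6) / 31.01 = 0.01896 mg/L.
7.72 µg/L = 0.00772 mg/L.
After input B: C = (31.01·0.01896 + 7.88·0.00772) / 38.89 = 0.01668 mg/L.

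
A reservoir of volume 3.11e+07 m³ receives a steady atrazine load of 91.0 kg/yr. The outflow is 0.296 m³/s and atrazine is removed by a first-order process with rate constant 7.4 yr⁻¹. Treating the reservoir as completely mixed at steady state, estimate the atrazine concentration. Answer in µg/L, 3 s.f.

0.380 µg/L

Outflow Q = 0.296 m³/s × 3.156e+07 s/yr = 9.341e+06 m³/yr.
Steady-state CSTR mass balance: W = Q·C + k·V·C, so C = W/(Q + kV).
Q + kV = 9.341e+06 + 7.4·3.11e+07 = 2.395e+08 m³/yr.
C = 91.0/2.395e+08 = 3.8e-07 kg/m³ = 0.00038 mg/L = 0.38 µg/L.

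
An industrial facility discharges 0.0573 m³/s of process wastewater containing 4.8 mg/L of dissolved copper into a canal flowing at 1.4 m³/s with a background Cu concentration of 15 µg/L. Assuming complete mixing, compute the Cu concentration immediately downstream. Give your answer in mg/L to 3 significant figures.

15 µg/L = 0.015 mg/L.
Conservation of mass across the mixing zone: C = (0.0573·4.8 + 1.4·0.015) / (0.0573 + 1.4) = 0.296/1.457 = 0.2031 mg/L.

0.203 mg/L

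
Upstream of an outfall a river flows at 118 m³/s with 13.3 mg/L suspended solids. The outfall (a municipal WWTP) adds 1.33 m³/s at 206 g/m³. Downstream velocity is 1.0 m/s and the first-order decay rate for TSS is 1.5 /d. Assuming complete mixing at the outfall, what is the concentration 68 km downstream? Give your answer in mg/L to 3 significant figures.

4.74 mg/L

After complete mixing, C₀ = (1.33·206 + 118·13.3) / 119.3 = 15.45 mg/L.
Travel time t = 6.8e+04 m / 1.0 m/s = 6.8e+04 s = 0.787 d.
C = 15.45·exp(−1.5·0.787) = 15.45·0.3071 = 4.744 mg/L.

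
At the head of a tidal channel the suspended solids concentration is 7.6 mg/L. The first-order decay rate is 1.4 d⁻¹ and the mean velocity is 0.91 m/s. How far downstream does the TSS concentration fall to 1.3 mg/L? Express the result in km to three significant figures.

From C = C₀·e^(−kt), t = ln(C₀/C)/k = ln(7.6/1.3)/1.4 = 1.766/1.4 = 1.261 d.
Distance = v·t = 0.91 m/s × 1.09e+05 s = 9.917e+04 m = 99.17 km.

99.2 km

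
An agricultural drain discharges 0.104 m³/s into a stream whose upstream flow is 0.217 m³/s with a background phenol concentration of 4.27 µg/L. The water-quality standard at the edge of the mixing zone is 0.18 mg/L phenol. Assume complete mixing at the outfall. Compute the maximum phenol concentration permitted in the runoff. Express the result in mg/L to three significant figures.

4.27 µg/L = 0.00427 mg/L.
Mass balance: 0.18·0.321 = 0.104·Cₑ + 0.217·0.00427.
Cₑ = (0.05778 − 0.0009266) / 0.104 = 0.5467 mg/L.

0.547 mg/L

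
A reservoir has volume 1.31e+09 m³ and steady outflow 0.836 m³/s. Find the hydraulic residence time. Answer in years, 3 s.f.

49.7 yr

Q = 0.836 m³/s × 3.156e+07 s/yr = 2.638e+07 m³/yr.
Hydraulic residence time τ = V/Q = 1.31e+09/2.638e+07 = 49.65 yr.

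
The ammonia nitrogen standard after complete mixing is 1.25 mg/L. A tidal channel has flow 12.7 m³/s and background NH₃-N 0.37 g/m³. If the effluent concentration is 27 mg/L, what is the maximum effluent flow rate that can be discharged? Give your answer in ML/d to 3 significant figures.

37.5 ML/d

Mass balance at complete mixing: C_std·(Q_w + Q_r) = Q_w·C_e + Q_r·C_b.
Rearranging, Q_w = Q_r·(C_std − C_b)/(C_e − C_std) = 12.7·(1.25 − 0.37) / (27 − 1.25) = 0.434 m³/s.
= 37.5 ML/d.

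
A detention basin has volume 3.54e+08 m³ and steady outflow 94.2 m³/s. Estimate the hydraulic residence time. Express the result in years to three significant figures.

0.119 yr

Q = 94.2 m³/s × 3.156e+07 s/yr = 2.973e+09 m³/yr.
Hydraulic residence time τ = V/Q = 3.54e+08/2.973e+09 = 0.1191 yr.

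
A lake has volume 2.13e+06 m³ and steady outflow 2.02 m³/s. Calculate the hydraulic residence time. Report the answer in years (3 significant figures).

0.0334 yr

Q = 2.02 m³/s × 3.156e+07 s/yr = 6.375e+07 m³/yr.
Hydraulic residence time τ = V/Q = 2.13e+06/6.375e+07 = 0.03341 yr.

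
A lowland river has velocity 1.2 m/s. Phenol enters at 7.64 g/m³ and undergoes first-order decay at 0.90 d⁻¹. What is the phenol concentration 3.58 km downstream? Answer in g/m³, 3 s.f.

Travel time t = 3.58 km / 1.2 m/s = 3580/1.2 = 2983 s = 0.03453 d.
First-order decay: C = 7.64·exp(−0.90·0.03453) = 7.64·0.9694 = 7.406 g/m³.

7.41 g/m³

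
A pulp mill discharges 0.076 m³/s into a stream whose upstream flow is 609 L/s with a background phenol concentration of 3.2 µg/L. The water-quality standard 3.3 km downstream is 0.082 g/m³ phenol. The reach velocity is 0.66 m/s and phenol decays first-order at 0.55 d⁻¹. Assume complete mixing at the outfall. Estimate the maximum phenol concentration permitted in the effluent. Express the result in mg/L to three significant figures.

0.737 mg/L

609 L/s = 0.609 m³/s.
3.2 µg/L = 0.0032 mg/L.
Travel time to the compliance point: t = 3300/0.66 = 5000 s = 0.05787 d; decay factor exp(−0.55·0.05787) = 0.9687.
So the concentration just after mixing may be at most 0.082/0.9687 = 0.08465 mg/L.
Mass balance: 0.08465·0.685 = 0.076·Cₑ + 0.609·0.0032.
Cₑ = (0.05799 − 0.001949) / 0.076 = 0.7373 mg/L.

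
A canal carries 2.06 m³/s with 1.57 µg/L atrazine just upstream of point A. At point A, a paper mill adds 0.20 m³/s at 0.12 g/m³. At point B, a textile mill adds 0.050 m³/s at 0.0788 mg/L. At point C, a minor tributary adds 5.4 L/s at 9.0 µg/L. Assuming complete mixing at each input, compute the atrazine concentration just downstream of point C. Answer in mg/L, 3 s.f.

1.57 µg/L = 0.00157 mg/L.
After input A: C = (2.06·0.00157 + 0.2·0.12) / 2.26 = 0.01205 mg/L.
After input B: C = (2.26·0.01205 + 0.05·0.0788) / 2.31 = 0.0135 mg/L.
5.4 L/s = 0.0054 m³/s.
9.0 µg/L = 0.009 mg/L.
After input C: C = (2.31·0.0135 + 0.0054·0.009) / 2.315 = 0.01348 mg/L.

0.0135 mg/L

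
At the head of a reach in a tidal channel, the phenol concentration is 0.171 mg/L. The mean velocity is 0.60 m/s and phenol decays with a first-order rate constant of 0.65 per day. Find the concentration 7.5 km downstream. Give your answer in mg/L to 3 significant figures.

Travel time t = 7.5 km / 0.60 m/s = 7500/0.60 = 1.25e+04 s = 0.1447 d.
First-order decay: C = 0.171·exp(−0.65·0.1447) = 0.171·0.9102 = 0.1557 mg/L.

0.156 mg/L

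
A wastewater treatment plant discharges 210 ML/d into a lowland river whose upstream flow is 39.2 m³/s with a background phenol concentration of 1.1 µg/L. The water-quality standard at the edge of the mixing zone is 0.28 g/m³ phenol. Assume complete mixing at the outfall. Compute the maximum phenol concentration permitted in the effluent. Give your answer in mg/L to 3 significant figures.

210 ML/d = 2.431 m³/s.
1.1 µg/L = 0.0011 mg/L.
Mass balance: 0.28·41.63 = 2.431·Cₑ + 39.2·0.0011.
Cₑ = (11.66 − 0.04312) / 2.431 = 4.778 mg/L.

4.78 mg/L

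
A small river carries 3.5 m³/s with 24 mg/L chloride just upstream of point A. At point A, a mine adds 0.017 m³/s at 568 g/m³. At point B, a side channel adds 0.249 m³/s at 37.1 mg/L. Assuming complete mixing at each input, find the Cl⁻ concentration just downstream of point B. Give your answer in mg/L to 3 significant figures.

27.3 mg/L

After input A: C = (3.5·24 + 0.017·568) / 3.517 = 26.63 mg/L.
After input B: C = (3.517·26.63 + 0.249·37.1) / 3.766 = 27.32 mg/L.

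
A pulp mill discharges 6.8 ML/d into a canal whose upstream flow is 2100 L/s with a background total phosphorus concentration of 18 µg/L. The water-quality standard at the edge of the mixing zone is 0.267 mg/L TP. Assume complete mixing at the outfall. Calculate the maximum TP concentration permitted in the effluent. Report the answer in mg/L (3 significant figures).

6.91 mg/L

6.8 ML/d = 0.0787 m³/s.
2100 L/s = 2.1 m³/s.
18 µg/L = 0.018 mg/L.
Mass balance: 0.267·2.179 = 0.0787·Cₑ + 2.1·0.018.
Cₑ = (0.5817 − 0.0378) / 0.0787 = 6.911 mg/L.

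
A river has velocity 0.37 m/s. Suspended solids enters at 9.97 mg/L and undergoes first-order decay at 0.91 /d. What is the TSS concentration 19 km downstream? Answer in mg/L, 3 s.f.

5.81 mg/L

Travel time t = 19 km / 0.37 m/s = 1.9e+04/0.37 = 5.135e+04 s = 0.5943 d.
First-order decay: C = 9.97·exp(−0.91·0.5943) = 9.97·0.5823 = 5.805 mg/L.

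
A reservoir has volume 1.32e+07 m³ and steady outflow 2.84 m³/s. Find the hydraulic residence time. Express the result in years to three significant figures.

Q = 2.84 m³/s × 3.156e+07 s/yr = 8.962e+07 m³/yr.
Hydraulic residence time τ = V/Q = 1.32e+07/8.962e+07 = 0.1473 yr.

0.147 yr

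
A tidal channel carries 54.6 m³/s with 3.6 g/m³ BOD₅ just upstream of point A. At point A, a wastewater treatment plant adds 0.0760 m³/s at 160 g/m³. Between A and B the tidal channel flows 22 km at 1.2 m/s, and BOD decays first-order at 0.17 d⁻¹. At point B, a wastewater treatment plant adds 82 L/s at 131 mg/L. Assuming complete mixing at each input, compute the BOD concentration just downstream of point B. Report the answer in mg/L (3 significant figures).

After input A: C = (54.6·3.6 + 0.076·160) / 54.68 = 3.817 mg/L.
Over the 22 km reach to input B (t = 1.833e+04 s = 0.2122 d), decay gives C = 3.817·exp(−0.17·0.2122) = 3.682 mg/L.
82 L/s = 0.082 m³/s.
After input B: C = (54.68·3.682 + 0.082·131) / 54.76 = 3.873 mg/L.

3.87 mg/L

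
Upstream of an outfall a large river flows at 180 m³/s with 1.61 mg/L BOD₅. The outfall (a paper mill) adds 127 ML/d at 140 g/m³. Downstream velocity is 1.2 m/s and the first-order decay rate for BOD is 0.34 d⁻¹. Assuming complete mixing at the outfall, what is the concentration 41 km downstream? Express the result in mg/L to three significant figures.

127 ML/d = 1.47 m³/s.
After complete mixing, C₀ = (1.47·140 + 180·1.61) / 181.5 = 2.731 mg/L.
Travel time t = 4.1e+04 m / 1.2 m/s = 3.417e+04 s = 0.3954 d.
C = 2.731·exp(−0.34·0.3954) = 2.731·0.8742 = 2.387 mg/L.

2.39 mg/L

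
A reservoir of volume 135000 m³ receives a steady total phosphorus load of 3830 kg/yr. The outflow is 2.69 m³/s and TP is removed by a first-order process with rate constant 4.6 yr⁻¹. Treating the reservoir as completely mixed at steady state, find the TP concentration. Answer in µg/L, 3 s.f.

44.8 µg/L

Outflow Q = 2.69 m³/s × 3.156e+07 s/yr = 8.489e+07 m³/yr.
Steady-state CSTR mass balance: W = Q·C + k·V·C, so C = W/(Q + kV).
Q + kV = 8.489e+07 + 4.6·135000 = 8.551e+07 m³/yr.
C = 3830/8.551e+07 = 4.479e-05 kg/m³ = 0.04479 mg/L = 44.79 µg/L.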